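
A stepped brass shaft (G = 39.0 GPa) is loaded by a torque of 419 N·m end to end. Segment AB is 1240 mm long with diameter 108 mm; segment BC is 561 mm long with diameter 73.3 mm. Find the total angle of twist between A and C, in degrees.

J_AB = π(0.108)⁴/32 = 1.34×10^-5 m⁴; J_BC = π(0.0733)⁴/32 = 2.83×10^-6 m⁴.
θ = (T/G)·Σ L_i/J_i = (419.0/39.0×10⁹)·(1.24/1.34×10^-5 + 0.561/2.83×10^-6) = 3.124×10^-3 rad.

0.179°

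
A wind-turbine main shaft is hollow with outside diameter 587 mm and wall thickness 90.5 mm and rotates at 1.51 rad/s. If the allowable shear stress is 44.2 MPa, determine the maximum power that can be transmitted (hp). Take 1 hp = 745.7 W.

J = π(d_o⁴ − d_i⁴)/32 = π(0.587⁴ − 0.406⁴)/32 = 8.989×10^-3 m⁴.
T_max = τ_allow·J/r = 4.42×10^7 × 8.989×10^-3 / 0.293 = 1.354e6 N·m.
ω = 1.51 rad/s, so P_max = T_max·ω = 2.044×10^6 W.

2740 hp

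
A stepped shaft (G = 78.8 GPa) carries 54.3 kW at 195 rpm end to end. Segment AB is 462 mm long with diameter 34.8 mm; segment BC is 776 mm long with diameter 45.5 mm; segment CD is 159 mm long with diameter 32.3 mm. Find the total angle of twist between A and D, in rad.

0.221 rad

ω = 2π·195/60 = 20.42 rad/s, so T = P/ω = 54.3×10³ / 20.42 = 2659 N·m.
J_AB = π(0.0348)⁴/32 = 1.44×10^-7 m⁴; J_BC = π(0.0455)⁴/32 = 4.21×10^-7 m⁴; J_CD = π(0.0323)⁴/32 = 1.07×10^-7 m⁴.
θ = (T/G)·Σ L_i/J_i = (2659/78.8×10⁹)·(0.462/1.44×10^-7 + 0.776/4.21×10^-7 + 0.159/1.07×10^-7) = 0.2207 rad.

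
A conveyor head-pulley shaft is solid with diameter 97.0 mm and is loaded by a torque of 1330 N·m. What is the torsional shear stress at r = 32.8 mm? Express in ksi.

J = πd⁴/32 = π(0.0970)⁴/32 = 8.691×10^-6 m⁴.
Shear stress varies linearly with radius: τ = T·r/J = 1330 × 0.0328 / 8.691×10^-6 = 5.019×10^6 Pa.

0.728 ksi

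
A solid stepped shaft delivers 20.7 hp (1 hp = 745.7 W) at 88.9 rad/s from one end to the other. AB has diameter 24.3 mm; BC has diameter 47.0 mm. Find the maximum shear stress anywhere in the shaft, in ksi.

8.94 ksi

ω = 88.9 rad/s, so T = P/ω = 20.7×745.7 / 88.90 = 173.6 N·m.
Under the same torque, τ_max = 16T/(πd³) is largest where d is smallest — segment AB (d = 24.3 mm).
τ_max = 16·173.6/(π·(0.0243)³) = 6.163×10^7 Pa.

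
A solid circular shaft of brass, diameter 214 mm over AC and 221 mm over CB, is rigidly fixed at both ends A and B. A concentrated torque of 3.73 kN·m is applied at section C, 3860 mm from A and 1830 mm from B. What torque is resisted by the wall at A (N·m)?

Compatibility: T_A·a/J_AC = T_B·b/J_CB with T_A + T_B = T₀.
J_AC = 2.06×10^-4 m⁴, J_CB = 2.34×10^-4 m⁴, so T_A = T₀·(J_AC/a)/((J_AC/a)+(J_CB/b)) = 1097 N·m, T_B = 2633 N·m.

1100 N·m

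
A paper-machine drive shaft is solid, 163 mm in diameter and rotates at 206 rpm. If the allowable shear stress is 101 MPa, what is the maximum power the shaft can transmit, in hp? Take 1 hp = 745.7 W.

J = πd⁴/32 = π(0.163)⁴/32 = 6.930×10^-5 m⁴.
T_max = τ_allow·J/r = 1.01×10^8 × 6.930×10^-5 / 0.0815 = 85880 N·m.
ω = 2π·206/60 = 21.57 rad/s, so P_max = T_max·ω = 1.853×10^6 W.

2480 hp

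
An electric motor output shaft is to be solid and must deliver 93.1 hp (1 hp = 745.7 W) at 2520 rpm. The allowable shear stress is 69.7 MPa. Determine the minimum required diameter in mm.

ω = 2π·2520/60 = 263.9 rad/s, so T = P/ω = 93.1×745.7 / 263.9 = 263.1 N·m.
For a solid shaft τ_max = 16T/(πd³), so d = (16T/(π τ_allow))^(1/3) = (16·263.1/(π·6.97×10^7))^(1/3) = 0.02679 m.

26.8 mm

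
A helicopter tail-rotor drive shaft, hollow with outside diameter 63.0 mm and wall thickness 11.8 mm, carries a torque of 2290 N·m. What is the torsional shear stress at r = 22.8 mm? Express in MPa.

39.9 MPa

J = π(d_o⁴ − d_i⁴)/32 = π(0.0630⁴ − 0.0394⁴)/32 = 1.310×10^-6 m⁴.
Shear stress varies linearly with radius: τ = T·r/J = 2290 × 0.0228 / 1.310×10^-6 = 3.986×10^7 Pa.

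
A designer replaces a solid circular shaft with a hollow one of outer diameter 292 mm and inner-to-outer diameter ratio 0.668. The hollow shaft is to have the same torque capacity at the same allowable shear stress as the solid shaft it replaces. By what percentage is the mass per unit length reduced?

35.8 %

Equal τ_max and T ⇒ the solid shaft needs d_s³ = d_o³(1−k⁴), so d_s = 292·(1−0.668⁴)^(1/3) = 271.2 mm.
Area ratio A_h/A_s = d_o²(1−k²)/d_s² = (1−k²)/(1−k⁴)^(2/3) = 0.6421.
Mass saving = 1 − 0.6421 = 35.8 %.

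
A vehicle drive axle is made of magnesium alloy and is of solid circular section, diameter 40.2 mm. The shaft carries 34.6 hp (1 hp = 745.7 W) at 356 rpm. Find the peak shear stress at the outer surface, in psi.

ω = 2π·356/60 = 37.28 rad/s, so T = P/ω = 34.6×745.7 / 37.28 = 692.1 N·m.
J = πd⁴/32 = π(0.0402)⁴/32 = 2.564×10^-7 m⁴.
τ_max = T·r/J = 692.1 × 0.0201 / 2.564×10^-7 = 5.426×10^7 Pa.

7870 psi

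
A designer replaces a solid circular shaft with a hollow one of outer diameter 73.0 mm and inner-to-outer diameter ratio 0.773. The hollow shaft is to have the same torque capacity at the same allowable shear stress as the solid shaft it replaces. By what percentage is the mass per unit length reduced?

46.0 %

Equal τ_max and T ⇒ the solid shaft needs d_s³ = d_o³(1−k⁴), so d_s = 73.0·(1−0.773⁴)^(1/3) = 63.01 mm.
Area ratio A_h/A_s = d_o²(1−k²)/d_s² = (1−k²)/(1−k⁴)^(2/3) = 0.5403.
Mass saving = 1 − 0.5403 = 46.0 %.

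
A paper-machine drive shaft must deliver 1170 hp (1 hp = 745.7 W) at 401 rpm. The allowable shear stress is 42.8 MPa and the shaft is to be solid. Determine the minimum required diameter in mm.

135 mm

ω = 2π·401/60 = 41.99 rad/s, so T = P/ω = 1170×745.7 / 41.99 = 20780 N·m.
For a solid shaft τ_max = 16T/(πd³), so d = (16T/(π τ_allow))^(1/3) = (16·20780/(π·4.28×10^7))^(1/3) = 0.1352 m.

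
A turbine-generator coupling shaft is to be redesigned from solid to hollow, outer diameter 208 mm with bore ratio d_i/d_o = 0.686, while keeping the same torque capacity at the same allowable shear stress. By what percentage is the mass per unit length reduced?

Equal τ_max and T ⇒ the solid shaft needs d_s³ = d_o³(1−k⁴), so d_s = 208·(1−0.686⁴)^(1/3) = 191.3 mm.
Area ratio A_h/A_s = d_o²(1−k²)/d_s² = (1−k²)/(1−k⁴)^(2/3) = 0.6256.
Mass saving = 1 − 0.6256 = 37.4 %.

37.4 %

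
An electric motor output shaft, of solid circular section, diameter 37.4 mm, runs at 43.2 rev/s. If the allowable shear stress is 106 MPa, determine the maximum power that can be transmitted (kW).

296 kW

J = πd⁴/32 = π(0.0374)⁴/32 = 1.921×10^-7 m⁴.
T_max = τ_allow·J/r = 1.06×10^8 × 1.921×10^-7 / 0.0187 = 1089 N·m.
ω = 2π·43.2 = 271.4 rad/s, so P_max = T_max·ω = 2.955×10^5 W.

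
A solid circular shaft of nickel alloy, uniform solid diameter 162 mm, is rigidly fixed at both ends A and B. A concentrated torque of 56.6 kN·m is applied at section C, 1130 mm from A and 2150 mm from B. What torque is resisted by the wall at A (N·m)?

37100 N·m

With uniform GJ and both ends fixed, compatibility θ_AC = θ_CB gives T_A·a = T_B·b, together with T_A + T_B = T₀.
T_A = T₀·b/(a+b) = 56600·2150/3280 = 37100 N·m; T_B = 19500 N·m.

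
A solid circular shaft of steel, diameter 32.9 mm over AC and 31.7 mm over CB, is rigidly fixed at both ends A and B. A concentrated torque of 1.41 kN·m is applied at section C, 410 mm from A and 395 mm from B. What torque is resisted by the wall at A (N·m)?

744 N·m

Compatibility: T_A·a/J_AC = T_B·b/J_CB with T_A + T_B = T₀.
J_AC = 1.15×10^-7 m⁴, J_CB = 9.91×10^-8 m⁴, so T_A = T₀·(J_AC/a)/((J_AC/a)+(J_CB/b)) = 744.2 N·m, T_B = 665.8 N·m.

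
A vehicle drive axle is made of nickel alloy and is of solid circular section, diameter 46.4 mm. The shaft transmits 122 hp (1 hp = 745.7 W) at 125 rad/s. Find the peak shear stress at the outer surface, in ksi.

ω = 125 rad/s, so T = P/ω = 122×745.7 / 125.0 = 727.8 N·m.
J = πd⁴/32 = π(0.0464)⁴/32 = 4.551×10^-7 m⁴.
τ_max = T·r/J = 727.8 × 0.0232 / 4.551×10^-7 = 3.710×10^7 Pa.

5.38 ksi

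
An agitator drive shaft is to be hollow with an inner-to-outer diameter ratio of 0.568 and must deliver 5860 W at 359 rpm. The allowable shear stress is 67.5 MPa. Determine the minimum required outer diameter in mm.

ω = 2π·359/60 = 37.59 rad/s, so T = P/ω = 5860 / 37.59 = 155.9 N·m.
For a hollow shaft with d_i/d_o = 0.568: τ_max = 16T/(π d_o³ (1−k⁴)), so d_o = [16T/(π τ_allow (1−k⁴))]^(1/3) = [16·155.9/(π·6.75×10^7·0.8959)]^(1/3) = 0.02359 m.

23.6 mm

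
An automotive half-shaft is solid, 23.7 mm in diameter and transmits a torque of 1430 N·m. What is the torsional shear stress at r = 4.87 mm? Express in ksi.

J = πd⁴/32 = π(0.0237)⁴/32 = 3.097×10^-8 m⁴.
Shear stress varies linearly with radius: τ = T·r/J = 1430 × 0.00487 / 3.097×10^-8 = 2.248×10^8 Pa.

32.6 ksi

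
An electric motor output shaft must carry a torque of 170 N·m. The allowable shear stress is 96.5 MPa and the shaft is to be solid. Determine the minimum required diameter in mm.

20.8 mm

For a solid shaft τ_max = 16T/(πd³), so d = (16T/(π τ_allow))^(1/3) = (16·170.0/(π·9.65×10^7))^(1/3) = 0.02078 m.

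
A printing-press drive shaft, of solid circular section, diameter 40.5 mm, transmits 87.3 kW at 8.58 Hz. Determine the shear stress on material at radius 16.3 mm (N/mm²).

ω = 2π·8.58 = 53.91 rad/s, so T = P/ω = 87.3×10³ / 53.91 = 1619 N·m.
J = πd⁴/32 = π(0.0405)⁴/32 = 2.641×10^-7 m⁴.
Shear stress varies linearly with radius: τ = T·r/J = 1619 × 0.0163 / 2.641×10^-7 = 9.993×10^7 Pa.

99.9 N/mm²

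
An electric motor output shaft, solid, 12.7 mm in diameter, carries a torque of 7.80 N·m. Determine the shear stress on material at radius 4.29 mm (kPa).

J = πd⁴/32 = π(0.0127)⁴/32 = 2.554×10^-9 m⁴.
Shear stress varies linearly with radius: τ = T·r/J = 7.800 × 0.00429 / 2.554×10^-9 = 1.310×10^7 Pa.

13100 kPa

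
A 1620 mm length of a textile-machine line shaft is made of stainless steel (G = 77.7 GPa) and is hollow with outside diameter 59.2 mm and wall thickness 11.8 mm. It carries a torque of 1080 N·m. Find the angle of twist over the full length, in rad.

0.0215 rad

J = π(d_o⁴ − d_i⁴)/32 = π(0.0592⁴ − 0.0356⁴)/32 = 1.048×10^-6 m⁴.
θ = T·L/(G·J) = 1080 × 1.62 / (77.7×10⁹ × 1.048×10^-6) = 0.02148 rad.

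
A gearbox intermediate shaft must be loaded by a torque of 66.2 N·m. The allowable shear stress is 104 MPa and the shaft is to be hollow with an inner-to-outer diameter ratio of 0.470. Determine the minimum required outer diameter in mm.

15.0 mm

For a hollow shaft with d_i/d_o = 0.470: τ_max = 16T/(π d_o³ (1−k⁴)), so d_o = [16T/(π τ_allow (1−k⁴))]^(1/3) = [16·66.20/(π·1.04×10^8·0.9512)]^(1/3) = 0.01505 m.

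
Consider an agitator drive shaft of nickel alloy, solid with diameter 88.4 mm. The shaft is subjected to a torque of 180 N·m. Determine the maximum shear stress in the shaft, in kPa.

J = πd⁴/32 = π(0.0884)⁴/32 = 5.995×10^-6 m⁴.
τ_max = T·r/J = 180.0 × 0.0442 / 5.995×10^-6 = 1.327×10^6 Pa.

1330 kPa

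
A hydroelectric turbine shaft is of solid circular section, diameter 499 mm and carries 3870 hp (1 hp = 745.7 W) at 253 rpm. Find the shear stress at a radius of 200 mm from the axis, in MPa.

3.58 MPa

ω = 2π·253/60 = 26.49 rad/s, so T = P/ω = 3870×745.7 / 26.49 = 108900 N·m.
J = πd⁴/32 = π(0.499)⁴/32 = 6.087×10^-3 m⁴.
Shear stress varies linearly with radius: τ = T·r/J = 108900 × 0.200 / 6.087×10^-3 = 3.579×10^6 Pa.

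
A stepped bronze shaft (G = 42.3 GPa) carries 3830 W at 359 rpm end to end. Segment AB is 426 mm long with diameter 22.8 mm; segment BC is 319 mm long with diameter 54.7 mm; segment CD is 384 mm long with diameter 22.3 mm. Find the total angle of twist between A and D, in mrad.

77.6 mrad

ω = 2π·359/60 = 37.59 rad/s, so T = P/ω = 3830 / 37.59 = 101.9 N·m.
J_AB = π(0.0228)⁴/32 = 2.65×10^-8 m⁴; J_BC = π(0.0547)⁴/32 = 8.79×10^-7 m⁴; J_CD = π(0.0223)⁴/32 = 2.43×10^-8 m⁴.
θ = (T/G)·Σ L_i/J_i = (101.9/42.3×10⁹)·(0.426/2.65×10^-8 + 0.319/8.79×10^-7 + 0.384/2.43×10^-8) = 0.07764 rad.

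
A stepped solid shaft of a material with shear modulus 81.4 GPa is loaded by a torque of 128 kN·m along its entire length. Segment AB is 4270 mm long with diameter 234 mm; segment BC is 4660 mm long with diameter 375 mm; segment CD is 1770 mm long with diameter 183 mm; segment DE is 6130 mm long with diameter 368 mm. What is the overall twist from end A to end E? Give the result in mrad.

57.2 mrad

J_AB = π(0.234)⁴/32 = 2.94×10^-4 m⁴; J_BC = π(0.375)⁴/32 = 1.94×10^-3 m⁴; J_CD = π(0.183)⁴/32 = 1.10×10^-4 m⁴; J_DE = π(0.368)⁴/32 = 1.80×10^-3 m⁴.
θ = (T/G)·Σ L_i/J_i = (128000/81.4×10⁹)·(4.27/2.94×10^-4 + 4.66/1.94×10^-3 + 1.77/1.10×10^-4 + 6.13/1.80×10^-3) = 0.05722 rad.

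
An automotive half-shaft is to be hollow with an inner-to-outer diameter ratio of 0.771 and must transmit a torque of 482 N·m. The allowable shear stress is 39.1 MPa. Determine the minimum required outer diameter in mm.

For a hollow shaft with d_i/d_o = 0.771: τ_max = 16T/(π d_o³ (1−k⁴)), so d_o = [16T/(π τ_allow (1−k⁴))]^(1/3) = [16·482.0/(π·3.91×10^7·0.6466)]^(1/3) = 0.04596 m.

46.0 mm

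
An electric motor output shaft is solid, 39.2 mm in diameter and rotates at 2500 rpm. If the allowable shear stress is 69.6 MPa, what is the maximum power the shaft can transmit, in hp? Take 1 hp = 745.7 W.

289 hp

J = πd⁴/32 = π(0.0392)⁴/32 = 2.318×10^-7 m⁴.
T_max = τ_allow·J/r = 6.96×10^7 × 2.318×10^-7 / 0.0196 = 823.2 N·m.
ω = 2π·2500/60 = 261.8 rad/s, so P_max = T_max·ω = 2.155×10^5 W.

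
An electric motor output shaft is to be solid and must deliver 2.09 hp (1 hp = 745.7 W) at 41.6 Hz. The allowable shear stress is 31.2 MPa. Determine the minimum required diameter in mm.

9.91 mm

ω = 2π·41.6 = 261.4 rad/s, so T = P/ω = 2.09×745.7 / 261.4 = 5.963 N·m.
For a solid shaft τ_max = 16T/(πd³), so d = (16T/(π τ_allow))^(1/3) = (16·5.963/(π·3.12×10^7))^(1/3) = 0.009910 m.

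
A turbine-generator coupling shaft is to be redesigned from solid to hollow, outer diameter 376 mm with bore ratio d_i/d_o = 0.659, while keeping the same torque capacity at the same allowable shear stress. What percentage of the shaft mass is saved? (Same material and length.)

Equal τ_max and T ⇒ the solid shaft needs d_s³ = d_o³(1−k⁴), so d_s = 376·(1−0.659⁴)^(1/3) = 350.7 mm.
Area ratio A_h/A_s = d_o²(1−k²)/d_s² = (1−k²)/(1−k⁴)^(2/3) = 0.6503.
Mass saving = 1 − 0.6503 = 35.0 %.

35.0 %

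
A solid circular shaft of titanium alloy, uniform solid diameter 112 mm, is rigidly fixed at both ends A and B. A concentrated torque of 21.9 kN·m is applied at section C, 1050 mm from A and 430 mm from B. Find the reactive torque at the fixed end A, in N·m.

With uniform GJ and both ends fixed, compatibility θ_AC = θ_CB gives T_A·a = T_B·b, together with T_A + T_B = T₀.
T_A = T₀·b/(a+b) = 21900·430/1480 = 6363 N·m; T_B = 15540 N·m.

6360 N·m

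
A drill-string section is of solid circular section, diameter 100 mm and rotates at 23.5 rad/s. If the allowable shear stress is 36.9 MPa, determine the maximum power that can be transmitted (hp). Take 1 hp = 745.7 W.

J = πd⁴/32 = π(0.100)⁴/32 = 9.817×10^-6 m⁴.
T_max = τ_allow·J/r = 3.69×10^7 × 9.817×10^-6 / 0.0500 = 7245 N·m.
ω = 23.5 rad/s, so P_max = T_max·ω = 1.703×10^5 W.

228 hp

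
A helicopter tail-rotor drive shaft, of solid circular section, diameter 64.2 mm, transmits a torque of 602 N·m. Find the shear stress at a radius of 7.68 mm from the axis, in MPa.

2.77 MPa

J = πd⁴/32 = π(0.0642)⁴/32 = 1.668×10^-6 m⁴.
Shear stress varies linearly with radius: τ = T·r/J = 602.0 × 0.00768 / 1.668×10^-6 = 2.772×10^6 Pa.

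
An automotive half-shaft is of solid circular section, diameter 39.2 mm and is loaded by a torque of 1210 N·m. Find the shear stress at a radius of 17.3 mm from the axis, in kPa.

J = πd⁴/32 = π(0.0392)⁴/32 = 2.318×10^-7 m⁴.
Shear stress varies linearly with radius: τ = T·r/J = 1210 × 0.0173 / 2.318×10^-7 = 9.030×10^7 Pa.

90300 kPa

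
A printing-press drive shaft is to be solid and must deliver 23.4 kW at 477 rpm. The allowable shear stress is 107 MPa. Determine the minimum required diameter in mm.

ω = 2π·477/60 = 49.95 rad/s, so T = P/ω = 23.4×10³ / 49.95 = 468.5 N·m.
For a solid shaft τ_max = 16T/(πd³), so d = (16T/(π τ_allow))^(1/3) = (16·468.5/(π·1.07×10^8))^(1/3) = 0.02815 m.

28.1 mm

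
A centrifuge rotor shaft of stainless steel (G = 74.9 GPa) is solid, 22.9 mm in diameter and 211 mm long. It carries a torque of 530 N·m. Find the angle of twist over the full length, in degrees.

3.17°

J = πd⁴/32 = π(0.0229)⁴/32 = 2.700×10^-8 m⁴.
θ = T·L/(G·J) = 530.0 × 0.211 / (74.9×10⁹ × 2.700×10^-8) = 0.05530 rad.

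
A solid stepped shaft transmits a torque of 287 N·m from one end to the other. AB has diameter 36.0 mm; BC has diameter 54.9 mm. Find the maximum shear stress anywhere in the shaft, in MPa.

Under the same torque, τ_max = 16T/(πd³) is largest where d is smallest — segment AB (d = 36.0 mm).
τ_max = 16·287.0/(π·(0.0360)³) = 3.133×10^7 Pa.

31.3 MPa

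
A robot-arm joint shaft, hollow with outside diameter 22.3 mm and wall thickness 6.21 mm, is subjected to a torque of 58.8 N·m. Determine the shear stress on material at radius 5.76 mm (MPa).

14.5 MPa

J = π(d_o⁴ − d_i⁴)/32 = π(0.0223⁴ − 0.00988⁴)/32 = 2.334×10^-8 m⁴.
Shear stress varies linearly with radius: τ = T·r/J = 58.80 × 0.00576 / 2.334×10^-8 = 1.451×10^7 Pa.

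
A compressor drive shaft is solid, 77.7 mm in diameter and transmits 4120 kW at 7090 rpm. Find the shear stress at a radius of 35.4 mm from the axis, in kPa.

ω = 2π·7090/60 = 742.5 rad/s, so T = P/ω = 4120×10³ / 742.5 = 5549 N·m.
J = πd⁴/32 = π(0.0777)⁴/32 = 3.578×10^-6 m⁴.
Shear stress varies linearly with radius: τ = T·r/J = 5549 × 0.0354 / 3.578×10^-6 = 5.490×10^7 Pa.

54900 kPa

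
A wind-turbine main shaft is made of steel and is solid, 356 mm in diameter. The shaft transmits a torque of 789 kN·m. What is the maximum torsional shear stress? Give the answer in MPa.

89.1 MPa

J = πd⁴/32 = π(0.356)⁴/32 = 1.577×10^-3 m⁴.
τ_max = T·r/J = 789000 × 0.178 / 1.577×10^-3 = 8.906×10^7 Pa.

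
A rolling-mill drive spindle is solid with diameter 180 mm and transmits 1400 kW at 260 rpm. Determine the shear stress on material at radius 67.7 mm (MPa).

ω = 2π·260/60 = 27.23 rad/s, so T = P/ω = 1400×10³ / 27.23 = 51420 N·m.
J = πd⁴/32 = π(0.180)⁴/32 = 1.031×10^-4 m⁴.
Shear stress varies linearly with radius: τ = T·r/J = 51420 × 0.0677 / 1.031×10^-4 = 3.378×10^7 Pa.

33.8 MPa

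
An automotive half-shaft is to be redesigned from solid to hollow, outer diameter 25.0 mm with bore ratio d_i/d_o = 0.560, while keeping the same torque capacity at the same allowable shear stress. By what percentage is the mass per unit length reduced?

26.5 %

Equal τ_max and T ⇒ the solid shaft needs d_s³ = d_o³(1−k⁴), so d_s = 25.0·(1−0.560⁴)^(1/3) = 24.15 mm.
Area ratio A_h/A_s = d_o²(1−k²)/d_s² = (1−k²)/(1−k⁴)^(2/3) = 0.7354.
Mass saving = 1 − 0.7354 = 26.5 %.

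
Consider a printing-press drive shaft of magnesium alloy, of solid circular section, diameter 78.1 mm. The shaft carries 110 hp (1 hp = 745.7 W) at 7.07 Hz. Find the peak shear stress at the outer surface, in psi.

2860 psi

ω = 2π·7.07 = 44.42 rad/s, so T = P/ω = 110×745.7 / 44.42 = 1847 N·m.
J = πd⁴/32 = π(0.0781)⁴/32 = 3.653×10^-6 m⁴.
τ_max = T·r/J = 1847 × 0.0390 / 3.653×10^-6 = 1.974×10^7 Pa.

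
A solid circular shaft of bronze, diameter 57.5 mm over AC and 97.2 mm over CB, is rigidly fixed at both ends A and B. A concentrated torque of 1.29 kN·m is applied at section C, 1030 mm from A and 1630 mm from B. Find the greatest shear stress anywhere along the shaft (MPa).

5.99 MPa

Compatibility: T_A·a/J_AC = T_B·b/J_CB with T_A + T_B = T₀.
J_AC = 1.07×10^-6 m⁴, J_CB = 8.76×10^-6 m⁴, so T_A = T₀·(J_AC/a)/((J_AC/a)+(J_CB/b)) = 209.4 N·m, T_B = 1081 N·m.
τ in each portion: τ_AC = 5.61×10^6 Pa, τ_CB = 5.99×10^6 Pa; maximum is in CB.
τ_max = T_CB·r/J = 1081·0.0486/8.76×10^-6 = 5.993×10^6 Pa.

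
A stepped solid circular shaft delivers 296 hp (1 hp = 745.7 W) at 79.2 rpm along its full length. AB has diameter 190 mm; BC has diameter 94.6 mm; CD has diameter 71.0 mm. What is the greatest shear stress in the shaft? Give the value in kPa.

379000 kPa

ω = 2π·79.2/60 = 8.294 rad/s, so T = P/ω = 296×745.7 / 8.294 = 26610 N·m.
Under the same torque, τ_max = 16T/(πd³) is largest where d is smallest — segment CD (d = 71.0 mm).
τ_max = 16·26610/(π·(0.0710)³) = 3.787×10^8 Pa.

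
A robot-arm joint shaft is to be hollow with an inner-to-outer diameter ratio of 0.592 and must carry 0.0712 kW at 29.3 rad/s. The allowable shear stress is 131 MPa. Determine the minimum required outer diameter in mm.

4.76 mm

ω = 29.3 rad/s, so T = P/ω = 0.0712×10³ / 29.30 = 2.430 N·m.
For a hollow shaft with d_i/d_o = 0.592: τ_max = 16T/(π d_o³ (1−k⁴)), so d_o = [16T/(π τ_allow (1−k⁴))]^(1/3) = [16·2.430/(π·1.31×10^8·0.8772)]^(1/3) = 0.004758 m.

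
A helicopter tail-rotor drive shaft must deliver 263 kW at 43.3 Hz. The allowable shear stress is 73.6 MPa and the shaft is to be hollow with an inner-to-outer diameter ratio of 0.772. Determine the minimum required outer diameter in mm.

47.0 mm

ω = 2π·43.3 = 272.1 rad/s, so T = P/ω = 263×10³ / 272.1 = 966.7 N·m.
For a hollow shaft with d_i/d_o = 0.772: τ_max = 16T/(π d_o³ (1−k⁴)), so d_o = [16T/(π τ_allow (1−k⁴))]^(1/3) = [16·966.7/(π·7.36×10^7·0.6448)]^(1/3) = 0.04699 m.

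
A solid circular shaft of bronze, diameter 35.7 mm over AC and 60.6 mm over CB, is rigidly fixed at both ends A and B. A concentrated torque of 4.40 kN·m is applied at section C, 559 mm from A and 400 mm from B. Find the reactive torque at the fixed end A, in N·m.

Compatibility: T_A·a/J_AC = T_B·b/J_CB with T_A + T_B = T₀.
J_AC = 1.59×10^-7 m⁴, J_CB = 1.32×10^-6 m⁴, so T_A = T₀·(J_AC/a)/((J_AC/a)+(J_CB/b)) = 349.1 N·m, T_B = 4051 N·m.

349 N·m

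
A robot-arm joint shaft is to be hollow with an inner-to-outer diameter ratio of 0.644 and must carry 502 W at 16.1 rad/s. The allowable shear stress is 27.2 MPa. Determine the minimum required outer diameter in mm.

ω = 16.1 rad/s, so T = P/ω = 502 / 16.10 = 31.18 N·m.
For a hollow shaft with d_i/d_o = 0.644: τ_max = 16T/(π d_o³ (1−k⁴)), so d_o = [16T/(π τ_allow (1−k⁴))]^(1/3) = [16·31.18/(π·2.72×10^7·0.8280)]^(1/3) = 0.01918 m.

19.2 mm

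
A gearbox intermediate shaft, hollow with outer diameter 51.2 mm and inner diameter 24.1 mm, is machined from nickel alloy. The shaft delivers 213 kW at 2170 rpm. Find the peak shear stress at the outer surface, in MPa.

37.4 MPa

ω = 2π·2170/60 = 227.2 rad/s, so T = P/ω = 213×10³ / 227.2 = 937.3 N·m.
J = π(d_o⁴ − d_i⁴)/32 = π(0.0512⁴ − 0.0241⁴)/32 = 6.415×10^-7 m⁴.
τ_max = T·r/J = 937.3 × 0.0256 / 6.415×10^-7 = 3.740×10^7 Pa.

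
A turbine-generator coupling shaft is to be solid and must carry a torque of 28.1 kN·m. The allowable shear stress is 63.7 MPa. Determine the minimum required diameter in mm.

For a solid shaft τ_max = 16T/(πd³), so d = (16T/(π τ_allow))^(1/3) = (16·28100/(π·6.37×10^7))^(1/3) = 0.1310 m.

131 mm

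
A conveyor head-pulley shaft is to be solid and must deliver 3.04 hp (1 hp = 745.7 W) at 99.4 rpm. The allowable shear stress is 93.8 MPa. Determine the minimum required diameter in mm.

ω = 2π·99.4/60 = 10.41 rad/s, so T = P/ω = 3.04×745.7 / 10.41 = 217.8 N·m.
For a solid shaft τ_max = 16T/(πd³), so d = (16T/(π τ_allow))^(1/3) = (16·217.8/(π·9.38×10^7))^(1/3) = 0.02278 m.

22.8 mm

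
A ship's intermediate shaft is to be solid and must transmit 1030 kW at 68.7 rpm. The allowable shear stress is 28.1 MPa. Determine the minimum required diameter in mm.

296 mm

ω = 2π·68.7/60 = 7.194 rad/s, so T = P/ω = 1030×10³ / 7.194 = 143200 N·m.
For a solid shaft τ_max = 16T/(πd³), so d = (16T/(π τ_allow))^(1/3) = (16·143200/(π·2.81×10^7))^(1/3) = 0.2961 m.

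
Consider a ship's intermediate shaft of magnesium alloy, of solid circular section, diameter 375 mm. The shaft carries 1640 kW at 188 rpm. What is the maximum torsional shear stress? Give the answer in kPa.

ω = 2π·188/60 = 19.69 rad/s, so T = P/ω = 1640×10³ / 19.69 = 83300 N·m.
J = πd⁴/32 = π(0.375)⁴/32 = 1.941×10^-3 m⁴.
τ_max = T·r/J = 83300 × 0.188 / 1.941×10^-3 = 8.045×10^6 Pa.

8050 kPa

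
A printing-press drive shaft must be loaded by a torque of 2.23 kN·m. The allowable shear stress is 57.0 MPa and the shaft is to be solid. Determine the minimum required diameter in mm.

58.4 mm

For a solid shaft τ_max = 16T/(πd³), so d = (16T/(π τ_allow))^(1/3) = (16·2230/(π·5.70×10^7))^(1/3) = 0.05841 m.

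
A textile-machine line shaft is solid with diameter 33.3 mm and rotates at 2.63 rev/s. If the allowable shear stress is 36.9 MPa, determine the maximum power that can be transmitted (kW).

4.42 kW

J = πd⁴/32 = π(0.0333)⁴/32 = 1.207×10^-7 m⁴.
T_max = τ_allow·J/r = 3.69×10^7 × 1.207×10^-7 / 0.0166 = 267.5 N·m.
ω = 2π·2.63 = 16.52 rad/s, so P_max = T_max·ω = 4421 W.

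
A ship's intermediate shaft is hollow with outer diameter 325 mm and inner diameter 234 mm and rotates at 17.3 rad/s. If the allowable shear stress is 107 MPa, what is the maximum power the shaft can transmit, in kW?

J = π(d_o⁴ − d_i⁴)/32 = π(0.325⁴ − 0.234⁴)/32 = 8.010×10^-4 m⁴.
T_max = τ_allow·J/r = 1.07×10^8 × 8.010×10^-4 / 0.163 = 527400 N·m.
ω = 17.3 rad/s, so P_max = T_max·ω = 9.124×10^6 W.

9120 kW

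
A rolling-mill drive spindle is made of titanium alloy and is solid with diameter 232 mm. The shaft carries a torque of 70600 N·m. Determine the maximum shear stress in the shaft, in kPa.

28800 kPa

J = πd⁴/32 = π(0.232)⁴/32 = 2.844×10^-4 m⁴.
τ_max = T·r/J = 70600 × 0.116 / 2.844×10^-4 = 2.879×10^7 Pa.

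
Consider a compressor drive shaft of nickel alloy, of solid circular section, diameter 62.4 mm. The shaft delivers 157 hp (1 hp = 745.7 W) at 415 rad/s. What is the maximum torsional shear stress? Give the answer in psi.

858 psi

ω = 415 rad/s, so T = P/ω = 157×745.7 / 415.0 = 282.1 N·m.
J = πd⁴/32 = π(0.0624)⁴/32 = 1.488×10^-6 m⁴.
τ_max = T·r/J = 282.1 × 0.0312 / 1.488×10^-6 = 5.913×10^6 Pa.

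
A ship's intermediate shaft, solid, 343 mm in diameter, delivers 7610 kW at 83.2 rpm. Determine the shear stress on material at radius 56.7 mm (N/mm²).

ω = 2π·83.2/60 = 8.713 rad/s, so T = P/ω = 7610×10³ / 8.713 = 873400 N·m.
J = πd⁴/32 = π(0.343)⁴/32 = 1.359×10^-3 m⁴.
Shear stress varies linearly with radius: τ = T·r/J = 873400 × 0.0567 / 1.359×10^-3 = 3.645×10^7 Pa.

36.4 N/mm²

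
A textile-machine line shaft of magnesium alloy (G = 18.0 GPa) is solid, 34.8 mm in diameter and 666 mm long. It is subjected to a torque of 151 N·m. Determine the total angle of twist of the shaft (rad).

0.0388 rad

J = πd⁴/32 = π(0.0348)⁴/32 = 1.440×10^-7 m⁴.
θ = T·L/(G·J) = 151.0 × 0.666 / (18.0×10⁹ × 1.440×10^-7) = 0.03880 rad.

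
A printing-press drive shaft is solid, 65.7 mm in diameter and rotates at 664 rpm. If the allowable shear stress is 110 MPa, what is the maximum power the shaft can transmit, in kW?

J = πd⁴/32 = π(0.0657)⁴/32 = 1.829×10^-6 m⁴.
T_max = τ_allow·J/r = 1.10×10^8 × 1.829×10^-6 / 0.0329 = 6125 N·m.
ω = 2π·664/60 = 69.53 rad/s, so P_max = T_max·ω = 4.259×10^5 W.

426 kW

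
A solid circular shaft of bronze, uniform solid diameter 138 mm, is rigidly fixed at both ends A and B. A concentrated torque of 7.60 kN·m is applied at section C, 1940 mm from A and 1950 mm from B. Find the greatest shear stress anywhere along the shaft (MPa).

With uniform GJ and both ends fixed, compatibility θ_AC = θ_CB gives T_A·a = T_B·b, together with T_A + T_B = T₀.
T_A = T₀·b/(a+b) = 7600·1950/3890 = 3810 N·m; T_B = 3790 N·m.
τ in each portion: τ_AC = 7.38×10^6 Pa, τ_CB = 7.35×10^6 Pa; maximum is in AC.
τ_max = T_AC·r/J = 3810·0.0690/3.56×10^-5 = 7.383×10^6 Pa.

7.38 MPa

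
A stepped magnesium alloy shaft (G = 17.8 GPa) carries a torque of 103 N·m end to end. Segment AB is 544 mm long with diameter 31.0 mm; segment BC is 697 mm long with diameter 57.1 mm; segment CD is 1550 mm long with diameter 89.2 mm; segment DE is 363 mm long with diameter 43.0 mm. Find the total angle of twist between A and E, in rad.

0.0463 rad

J_AB = π(0.0310)⁴/32 = 9.07×10^-8 m⁴; J_BC = π(0.0571)⁴/32 = 1.04×10^-6 m⁴; J_CD = π(0.0892)⁴/32 = 6.22×10^-6 m⁴; J_DE = π(0.0430)⁴/32 = 3.36×10^-7 m⁴.
θ = (T/G)·Σ L_i/J_i = (103.0/17.8×10⁹)·(0.544/9.07×10^-8 + 0.697/1.04×10^-6 + 1.55/6.22×10^-6 + 0.363/3.36×10^-7) = 0.04629 rad.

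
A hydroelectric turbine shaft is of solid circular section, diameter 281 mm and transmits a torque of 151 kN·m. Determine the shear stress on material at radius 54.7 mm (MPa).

13.5 MPa

J = πd⁴/32 = π(0.281)⁴/32 = 6.121×10^-4 m⁴.
Shear stress varies linearly with radius: τ = T·r/J = 151000 × 0.0547 / 6.121×10^-4 = 1.349×10^7 Pa.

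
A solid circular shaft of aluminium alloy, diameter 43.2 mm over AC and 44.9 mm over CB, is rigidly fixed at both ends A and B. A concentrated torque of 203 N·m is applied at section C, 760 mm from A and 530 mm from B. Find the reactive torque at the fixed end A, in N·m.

75.9 N·m

Compatibility: T_A·a/J_AC = T_B·b/J_CB with T_A + T_B = T₀.
J_AC = 3.42×10^-7 m⁴, J_CB = 3.99×10^-7 m⁴, so T_A = T₀·(J_AC/a)/((J_AC/a)+(J_CB/b)) = 75.93 N·m, T_B = 127.1 N·m.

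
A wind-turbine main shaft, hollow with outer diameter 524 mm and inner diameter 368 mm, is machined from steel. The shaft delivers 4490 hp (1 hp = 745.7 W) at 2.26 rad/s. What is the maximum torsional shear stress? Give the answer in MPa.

ω = 2.26 rad/s, so T = P/ω = 4490×745.7 / 2.260 = 1.482e6 N·m.
J = π(d_o⁴ − d_i⁴)/32 = π(0.524⁴ − 0.368⁴)/32 = 5.601×10^-3 m⁴.
τ_max = T·r/J = 1.482e6 × 0.262 / 5.601×10^-3 = 6.930×10^7 Pa.

69.3 MPa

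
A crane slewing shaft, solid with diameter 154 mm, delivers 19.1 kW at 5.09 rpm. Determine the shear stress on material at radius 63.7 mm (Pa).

ω = 2π·5.09/60 = 0.5330 rad/s, so T = P/ω = 19.1×10³ / 0.5330 = 35830 N·m.
J = πd⁴/32 = π(0.154)⁴/32 = 5.522×10^-5 m⁴.
Shear stress varies linearly with radius: τ = T·r/J = 35830 × 0.0637 / 5.522×10^-5 = 4.134×10^7 Pa.

4.13e7 Pa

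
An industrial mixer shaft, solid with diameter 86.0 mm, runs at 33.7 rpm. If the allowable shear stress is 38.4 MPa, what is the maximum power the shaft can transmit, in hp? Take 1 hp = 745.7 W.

22.7 hp

J = πd⁴/32 = π(0.0860)⁴/32 = 5.370×10^-6 m⁴.
T_max = τ_allow·J/r = 3.84×10^7 × 5.370×10^-6 / 0.0430 = 4796 N·m.
ω = 2π·33.7/60 = 3.529 rad/s, so P_max = T_max·ω = 1.692×10^4 W.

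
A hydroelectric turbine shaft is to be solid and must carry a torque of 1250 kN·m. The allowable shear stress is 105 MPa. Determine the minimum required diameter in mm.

For a solid shaft τ_max = 16T/(πd³), so d = (16T/(π τ_allow))^(1/3) = (16·1.250e6/(π·1.05×10^8))^(1/3) = 0.3929 m.

393 mm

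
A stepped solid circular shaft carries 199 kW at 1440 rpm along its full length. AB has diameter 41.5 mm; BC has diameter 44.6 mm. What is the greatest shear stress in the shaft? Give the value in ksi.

ω = 2π·1440/60 = 150.8 rad/s, so T = P/ω = 199×10³ / 150.8 = 1320 N·m.
Under the same torque, τ_max = 16T/(πd³) is largest where d is smallest — segment AB (d = 41.5 mm).
τ_max = 16·1320/(π·(0.0415)³) = 9.403×10^7 Pa.

13.6 ksi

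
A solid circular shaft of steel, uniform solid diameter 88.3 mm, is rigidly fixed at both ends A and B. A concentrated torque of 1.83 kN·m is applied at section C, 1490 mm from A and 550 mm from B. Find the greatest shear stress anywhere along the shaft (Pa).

With uniform GJ and both ends fixed, compatibility θ_AC = θ_CB gives T_A·a = T_B·b, together with T_A + T_B = T₀.
T_A = T₀·b/(a+b) = 1830·550/2040 = 493.4 N·m; T_B = 1337 N·m.
τ in each portion: τ_AC = 3.65×10^6 Pa, τ_CB = 9.89×10^6 Pa; maximum is in CB.
τ_max = T_CB·r/J = 1337·0.0442/5.97×10^-6 = 9.888×10^6 Pa.

9.89e6 Pa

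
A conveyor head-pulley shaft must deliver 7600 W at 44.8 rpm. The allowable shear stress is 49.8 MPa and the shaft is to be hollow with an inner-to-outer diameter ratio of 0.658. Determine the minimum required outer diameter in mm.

58.9 mm

ω = 2π·44.8/60 = 4.691 rad/s, so T = P/ω = 7600 / 4.691 = 1620 N·m.
For a hollow shaft with d_i/d_o = 0.658: τ_max = 16T/(π d_o³ (1−k⁴)), so d_o = [16T/(π τ_allow (1−k⁴))]^(1/3) = [16·1620/(π·4.98×10^7·0.8125)]^(1/3) = 0.05886 m.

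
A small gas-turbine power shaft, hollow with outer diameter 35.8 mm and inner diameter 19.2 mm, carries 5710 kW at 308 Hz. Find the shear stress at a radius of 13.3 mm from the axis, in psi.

ω = 2π·308 = 1935 rad/s, so T = P/ω = 5710×10³ / 1935 = 2951 N·m.
J = π(d_o⁴ − d_i⁴)/32 = π(0.0358⁴ − 0.0192⁴)/32 = 1.479×10^-7 m⁴.
Shear stress varies linearly with radius: τ = T·r/J = 2951 × 0.0133 / 1.479×10^-7 = 2.653×10^8 Pa.

38500 psi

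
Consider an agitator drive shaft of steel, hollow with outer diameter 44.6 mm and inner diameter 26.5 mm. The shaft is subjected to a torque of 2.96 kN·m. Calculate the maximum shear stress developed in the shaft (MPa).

J = π(d_o⁴ − d_i⁴)/32 = π(0.0446⁴ − 0.0265⁴)/32 = 3.400×10^-7 m⁴.
τ_max = T·r/J = 2960 × 0.0223 / 3.400×10^-7 = 1.941×10^8 Pa.

194 MPa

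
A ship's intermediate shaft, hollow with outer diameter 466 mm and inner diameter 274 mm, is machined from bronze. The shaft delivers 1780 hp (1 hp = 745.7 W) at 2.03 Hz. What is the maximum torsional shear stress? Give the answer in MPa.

5.95 MPa

ω = 2π·2.03 = 12.75 rad/s, so T = P/ω = 1780×745.7 / 12.75 = 104100 N·m.
J = π(d_o⁴ − d_i⁴)/32 = π(0.466⁴ − 0.274⁴)/32 = 4.076×10^-3 m⁴.
τ_max = T·r/J = 104100 × 0.233 / 4.076×10^-3 = 5.948×10^6 Pa.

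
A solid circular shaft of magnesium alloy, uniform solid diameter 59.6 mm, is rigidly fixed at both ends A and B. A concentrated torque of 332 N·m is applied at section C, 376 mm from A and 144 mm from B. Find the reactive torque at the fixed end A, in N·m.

91.9 N·m

With uniform GJ and both ends fixed, compatibility θ_AC = θ_CB gives T_A·a = T_B·b, together with T_A + T_B = T₀.
T_A = T₀·b/(a+b) = 332.0·144/520.0 = 91.94 N·m; T_B = 240.1 N·m.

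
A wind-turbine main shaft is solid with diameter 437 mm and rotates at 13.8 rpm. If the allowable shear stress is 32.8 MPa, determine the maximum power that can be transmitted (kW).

777 kW

J = πd⁴/32 = π(0.437)⁴/32 = 3.580×10^-3 m⁴.
T_max = τ_allow·J/r = 3.28×10^7 × 3.580×10^-3 / 0.218 = 537500 N·m.
ω = 2π·13.8/60 = 1.445 rad/s, so P_max = T_max·ω = 7.767×10^5 W.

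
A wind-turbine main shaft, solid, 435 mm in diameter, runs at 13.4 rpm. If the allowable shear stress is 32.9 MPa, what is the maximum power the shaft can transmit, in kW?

746 kW

J = πd⁴/32 = π(0.435)⁴/32 = 3.515×10^-3 m⁴.
T_max = τ_allow·J/r = 3.29×10^7 × 3.515×10^-3 / 0.217 = 531700 N·m.
ω = 2π·13.4/60 = 1.403 rad/s, so P_max = T_max·ω = 7.462×10^5 W.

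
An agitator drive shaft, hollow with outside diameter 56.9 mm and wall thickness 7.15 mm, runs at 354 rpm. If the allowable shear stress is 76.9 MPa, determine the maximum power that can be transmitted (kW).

70.7 kW

J = π(d_o⁴ − d_i⁴)/32 = π(0.0569⁴ − 0.0426⁴)/32 = 7.058×10^-7 m⁴.
T_max = τ_allow·J/r = 7.69×10^7 × 7.058×10^-7 / 0.0284 = 1908 N·m.
ω = 2π·354/60 = 37.07 rad/s, so P_max = T_max·ω = 7.072×10^4 W.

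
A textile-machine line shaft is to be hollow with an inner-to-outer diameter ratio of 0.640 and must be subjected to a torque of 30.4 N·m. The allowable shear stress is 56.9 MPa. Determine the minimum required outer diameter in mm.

For a hollow shaft with d_i/d_o = 0.640: τ_max = 16T/(π d_o³ (1−k⁴)), so d_o = [16T/(π τ_allow (1−k⁴))]^(1/3) = [16·30.40/(π·5.69×10^7·0.8322)]^(1/3) = 0.01484 m.

14.8 mm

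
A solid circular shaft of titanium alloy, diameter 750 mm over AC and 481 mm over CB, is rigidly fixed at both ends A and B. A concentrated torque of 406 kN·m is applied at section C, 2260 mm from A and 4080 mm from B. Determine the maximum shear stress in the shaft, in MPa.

Compatibility: T_A·a/J_AC = T_B·b/J_CB with T_A + T_B = T₀.
J_AC = 0.0311 m⁴, J_CB = 5.26×10^-3 m⁴, so T_A = T₀·(J_AC/a)/((J_AC/a)+(J_CB/b)) = 371200 N·m, T_B = 34790 N·m.
τ in each portion: τ_AC = 4.48×10^6 Pa, τ_CB = 1.59×10^6 Pa; maximum is in AC.
τ_max = T_AC·r/J = 371200·0.375/0.0311 = 4.481×10^6 Pa.

4.48 MPa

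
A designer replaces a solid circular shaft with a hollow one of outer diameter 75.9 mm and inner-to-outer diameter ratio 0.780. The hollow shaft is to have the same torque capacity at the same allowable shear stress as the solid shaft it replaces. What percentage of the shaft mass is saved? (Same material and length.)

46.7 %

Equal τ_max and T ⇒ the solid shaft needs d_s³ = d_o³(1−k⁴), so d_s = 75.9·(1−0.780⁴)^(1/3) = 65.06 mm.
Area ratio A_h/A_s = d_o²(1−k²)/d_s² = (1−k²)/(1−k⁴)^(2/3) = 0.5329.
Mass saving = 1 − 0.5329 = 46.7 %.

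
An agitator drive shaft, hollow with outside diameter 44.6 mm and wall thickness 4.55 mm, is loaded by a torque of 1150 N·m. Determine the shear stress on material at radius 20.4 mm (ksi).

14.6 ksi

J = π(d_o⁴ − d_i⁴)/32 = π(0.0446⁴ − 0.0355⁴)/32 = 2.325×10^-7 m⁴.
Shear stress varies linearly with radius: τ = T·r/J = 1150 × 0.0204 / 2.325×10^-7 = 1.009×10^8 Pa.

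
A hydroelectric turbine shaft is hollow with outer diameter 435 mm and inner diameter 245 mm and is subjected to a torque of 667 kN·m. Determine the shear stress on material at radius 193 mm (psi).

5910 psi

J = π(d_o⁴ − d_i⁴)/32 = π(0.435⁴ − 0.245⁴)/32 = 3.162×10^-3 m⁴.
Shear stress varies linearly with radius: τ = T·r/J = 667000 × 0.193 / 3.162×10^-3 = 4.072×10^7 Pa.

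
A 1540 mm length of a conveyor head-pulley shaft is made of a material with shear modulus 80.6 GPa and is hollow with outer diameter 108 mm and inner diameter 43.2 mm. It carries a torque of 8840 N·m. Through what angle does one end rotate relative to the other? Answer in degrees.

J = π(d_o⁴ − d_i⁴)/32 = π(0.108⁴ − 0.0432⁴)/32 = 1.301×10^-5 m⁴.
θ = T·L/(G·J) = 8840 × 1.54 / (80.6×10⁹ × 1.301×10^-5) = 0.01298 rad.

0.744°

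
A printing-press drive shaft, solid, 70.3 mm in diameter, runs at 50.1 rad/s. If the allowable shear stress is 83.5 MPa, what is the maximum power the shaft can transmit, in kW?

J = πd⁴/32 = π(0.0703)⁴/32 = 2.398×10^-6 m⁴.
T_max = τ_allow·J/r = 8.35×10^7 × 2.398×10^-6 / 0.0352 = 5696 N·m.
ω = 50.1 rad/s, so P_max = T_max·ω = 2.854×10^5 W.

285 kW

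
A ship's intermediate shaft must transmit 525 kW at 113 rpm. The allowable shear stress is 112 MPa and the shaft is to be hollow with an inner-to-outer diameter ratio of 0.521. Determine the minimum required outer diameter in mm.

ω = 2π·113/60 = 11.83 rad/s, so T = P/ω = 525×10³ / 11.83 = 44370 N·m.
For a hollow shaft with d_i/d_o = 0.521: τ_max = 16T/(π d_o³ (1−k⁴)), so d_o = [16T/(π τ_allow (1−k⁴))]^(1/3) = [16·44370/(π·1.12×10^8·0.9263)]^(1/3) = 0.1296 m.

130 mm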